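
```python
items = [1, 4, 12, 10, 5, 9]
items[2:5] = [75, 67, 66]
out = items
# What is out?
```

items starts as [1, 4, 12, 10, 5, 9] (length 6). The slice items[2:5] covers indices [2, 3, 4] with values [12, 10, 5]. Replacing that slice with [75, 67, 66] (same length) produces [1, 4, 75, 67, 66, 9].

[1, 4, 75, 67, 66, 9]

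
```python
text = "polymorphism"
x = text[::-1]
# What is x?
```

text has length 12. The slice text[::-1] selects indices [11, 10, 9, 8, 7, 6, 5, 4, 3, 2, 1, 0] (11->'m', 10->'s', 9->'i', 8->'h', 7->'p', 6->'r', 5->'o', 4->'m', 3->'y', 2->'l', 1->'o', 0->'p'), giving 'msihpromylop'.

'msihpromylop'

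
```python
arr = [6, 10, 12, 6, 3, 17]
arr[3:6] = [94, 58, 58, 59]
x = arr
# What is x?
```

arr starts as [6, 10, 12, 6, 3, 17] (length 6). The slice arr[3:6] covers indices [3, 4, 5] with values [6, 3, 17]. Replacing that slice with [94, 58, 58, 59] (different length) produces [6, 10, 12, 94, 58, 58, 59].

[6, 10, 12, 94, 58, 58, 59]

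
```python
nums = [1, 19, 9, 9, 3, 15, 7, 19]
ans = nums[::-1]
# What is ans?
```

nums has length 8. The slice nums[::-1] selects indices [7, 6, 5, 4, 3, 2, 1, 0] (7->19, 6->7, 5->15, 4->3, 3->9, 2->9, 1->19, 0->1), giving [19, 7, 15, 3, 9, 9, 19, 1].

[19, 7, 15, 3, 9, 9, 19, 1]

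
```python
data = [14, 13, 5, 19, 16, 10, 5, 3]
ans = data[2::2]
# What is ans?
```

data has length 8. The slice data[2::2] selects indices [2, 4, 6] (2->5, 4->16, 6->5), giving [5, 16, 5].

[5, 16, 5]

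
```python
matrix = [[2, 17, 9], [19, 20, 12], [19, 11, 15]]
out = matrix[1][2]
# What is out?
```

matrix[1] = [19, 20, 12]. Taking column 2 of that row yields 12.

12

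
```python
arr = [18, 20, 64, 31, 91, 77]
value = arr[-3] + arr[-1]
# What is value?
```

arr has length 6. Negative index -3 maps to positive index 6 + (-3) = 3. arr[3] = 31.
arr has length 6. Negative index -1 maps to positive index 6 + (-1) = 5. arr[5] = 77.
Sum: 31 + 77 = 108.

108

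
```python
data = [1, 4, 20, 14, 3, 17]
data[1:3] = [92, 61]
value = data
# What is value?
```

data starts as [1, 4, 20, 14, 3, 17] (length 6). The slice data[1:3] covers indices [1, 2] with values [4, 20]. Replacing that slice with [92, 61] (same length) produces [1, 92, 61, 14, 3, 17].

[1, 92, 61, 14, 3, 17]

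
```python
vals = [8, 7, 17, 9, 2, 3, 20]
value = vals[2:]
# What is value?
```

vals has length 7. The slice vals[2:] selects indices [2, 3, 4, 5, 6] (2->17, 3->9, 4->2, 5->3, 6->20), giving [17, 9, 2, 3, 20].

[17, 9, 2, 3, 20]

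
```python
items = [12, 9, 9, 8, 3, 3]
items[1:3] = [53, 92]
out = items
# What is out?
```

items starts as [12, 9, 9, 8, 3, 3] (length 6). The slice items[1:3] covers indices [1, 2] with values [9, 9]. Replacing that slice with [53, 92] (same length) produces [12, 53, 92, 8, 3, 3].

[12, 53, 92, 8, 3, 3]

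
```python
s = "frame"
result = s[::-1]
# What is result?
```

s has length 5. The slice s[::-1] selects indices [4, 3, 2, 1, 0] (4->'e', 3->'m', 2->'a', 1->'r', 0->'f'), giving 'emarf'.

'emarf'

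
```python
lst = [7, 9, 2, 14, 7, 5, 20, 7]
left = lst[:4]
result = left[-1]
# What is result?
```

lst has length 8. The slice lst[:4] selects indices [0, 1, 2, 3] (0->7, 1->9, 2->2, 3->14), giving [7, 9, 2, 14]. So left = [7, 9, 2, 14]. Then left[-1] = 14.

14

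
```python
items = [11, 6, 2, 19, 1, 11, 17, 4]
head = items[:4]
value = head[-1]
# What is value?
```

items has length 8. The slice items[:4] selects indices [0, 1, 2, 3] (0->11, 1->6, 2->2, 3->19), giving [11, 6, 2, 19]. So head = [11, 6, 2, 19]. Then head[-1] = 19.

19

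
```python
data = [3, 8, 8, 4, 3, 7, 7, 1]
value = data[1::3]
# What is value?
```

data has length 8. The slice data[1::3] selects indices [1, 4, 7] (1->8, 4->3, 7->1), giving [8, 3, 1].

[8, 3, 1]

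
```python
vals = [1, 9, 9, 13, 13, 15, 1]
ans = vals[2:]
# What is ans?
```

vals has length 7. The slice vals[2:] selects indices [2, 3, 4, 5, 6] (2->9, 3->13, 4->13, 5->15, 6->1), giving [9, 13, 13, 15, 1].

[9, 13, 13, 15, 1]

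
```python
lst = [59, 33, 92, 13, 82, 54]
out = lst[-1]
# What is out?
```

lst has length 6. Negative index -1 maps to positive index 6 + (-1) = 5. lst[5] = 54.

54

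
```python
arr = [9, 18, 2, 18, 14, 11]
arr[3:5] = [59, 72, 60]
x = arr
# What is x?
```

arr starts as [9, 18, 2, 18, 14, 11] (length 6). The slice arr[3:5] covers indices [3, 4] with values [18, 14]. Replacing that slice with [59, 72, 60] (different length) produces [9, 18, 2, 59, 72, 60, 11].

[9, 18, 2, 59, 72, 60, 11]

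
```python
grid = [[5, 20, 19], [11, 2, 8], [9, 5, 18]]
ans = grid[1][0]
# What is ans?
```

grid[1] = [11, 2, 8]. Taking column 0 of that row yields 11.

11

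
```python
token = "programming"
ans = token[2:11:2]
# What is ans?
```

token has length 11. The slice token[2:11:2] selects indices [2, 4, 6, 8, 10] (2->'o', 4->'r', 6->'m', 8->'i', 10->'g'), giving 'ormig'.

'ormig'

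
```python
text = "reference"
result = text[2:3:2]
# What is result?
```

text has length 9. The slice text[2:3:2] selects indices [2] (2->'f'), giving 'f'.

'f'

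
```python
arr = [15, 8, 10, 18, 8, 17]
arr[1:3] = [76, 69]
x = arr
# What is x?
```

arr starts as [15, 8, 10, 18, 8, 17] (length 6). The slice arr[1:3] covers indices [1, 2] with values [8, 10]. Replacing that slice with [76, 69] (same length) produces [15, 76, 69, 18, 8, 17].

[15, 76, 69, 18, 8, 17]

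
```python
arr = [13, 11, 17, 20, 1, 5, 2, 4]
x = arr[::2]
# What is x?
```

arr has length 8. The slice arr[::2] selects indices [0, 2, 4, 6] (0->13, 2->17, 4->1, 6->2), giving [13, 17, 1, 2].

[13, 17, 1, 2]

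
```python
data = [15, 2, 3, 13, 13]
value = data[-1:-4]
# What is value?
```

data has length 5. The slice data[-1:-4] resolves to an empty index range, so the result is [].

[]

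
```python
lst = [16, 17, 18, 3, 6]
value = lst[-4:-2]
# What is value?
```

lst has length 5. The slice lst[-4:-2] selects indices [1, 2] (1->17, 2->18), giving [17, 18].

[17, 18]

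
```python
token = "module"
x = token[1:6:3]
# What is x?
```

token has length 6. The slice token[1:6:3] selects indices [1, 4] (1->'o', 4->'l'), giving 'ol'.

'ol'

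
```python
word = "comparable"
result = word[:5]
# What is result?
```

word has length 10. The slice word[:5] selects indices [0, 1, 2, 3, 4] (0->'c', 1->'o', 2->'m', 3->'p', 4->'a'), giving 'compa'.

'compa'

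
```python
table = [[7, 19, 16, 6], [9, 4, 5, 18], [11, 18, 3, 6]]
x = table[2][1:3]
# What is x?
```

table[2] = [11, 18, 3, 6]. table[2] has length 4. The slice table[2][1:3] selects indices [1, 2] (1->18, 2->3), giving [18, 3].

[18, 3]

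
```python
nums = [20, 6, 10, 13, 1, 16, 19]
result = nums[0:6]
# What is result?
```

nums has length 7. The slice nums[0:6] selects indices [0, 1, 2, 3, 4, 5] (0->20, 1->6, 2->10, 3->13, 4->1, 5->16), giving [20, 6, 10, 13, 1, 16].

[20, 6, 10, 13, 1, 16]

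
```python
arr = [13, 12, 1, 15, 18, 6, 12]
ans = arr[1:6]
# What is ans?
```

arr has length 7. The slice arr[1:6] selects indices [1, 2, 3, 4, 5] (1->12, 2->1, 3->15, 4->18, 5->6), giving [12, 1, 15, 18, 6].

[12, 1, 15, 18, 6]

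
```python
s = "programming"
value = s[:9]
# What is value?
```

s has length 11. The slice s[:9] selects indices [0, 1, 2, 3, 4, 5, 6, 7, 8] (0->'p', 1->'r', 2->'o', 3->'g', 4->'r', 5->'a', 6->'m', 7->'m', 8->'i'), giving 'programmi'.

'programmi'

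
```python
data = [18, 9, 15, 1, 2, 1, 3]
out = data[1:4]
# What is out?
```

data has length 7. The slice data[1:4] selects indices [1, 2, 3] (1->9, 2->15, 3->1), giving [9, 15, 1].

[9, 15, 1]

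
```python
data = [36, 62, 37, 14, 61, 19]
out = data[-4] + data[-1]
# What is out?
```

data has length 6. Negative index -4 maps to positive index 6 + (-4) = 2. data[2] = 37.
data has length 6. Negative index -1 maps to positive index 6 + (-1) = 5. data[5] = 19.
Sum: 37 + 19 = 56.

56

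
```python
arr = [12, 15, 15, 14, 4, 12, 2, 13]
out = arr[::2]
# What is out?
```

arr has length 8. The slice arr[::2] selects indices [0, 2, 4, 6] (0->12, 2->15, 4->4, 6->2), giving [12, 15, 4, 2].

[12, 15, 4, 2]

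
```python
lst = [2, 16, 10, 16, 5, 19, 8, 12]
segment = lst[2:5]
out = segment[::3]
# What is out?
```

lst has length 8. The slice lst[2:5] selects indices [2, 3, 4] (2->10, 3->16, 4->5), giving [10, 16, 5]. So segment = [10, 16, 5]. segment has length 3. The slice segment[::3] selects indices [0] (0->10), giving [10].

[10]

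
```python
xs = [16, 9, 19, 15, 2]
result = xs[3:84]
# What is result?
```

xs has length 5. The slice xs[3:84] selects indices [3, 4] (3->15, 4->2), giving [15, 2].

[15, 2]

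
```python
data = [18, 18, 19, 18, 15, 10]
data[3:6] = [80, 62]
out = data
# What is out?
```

data starts as [18, 18, 19, 18, 15, 10] (length 6). The slice data[3:6] covers indices [3, 4, 5] with values [18, 15, 10]. Replacing that slice with [80, 62] (different length) produces [18, 18, 19, 80, 62].

[18, 18, 19, 80, 62]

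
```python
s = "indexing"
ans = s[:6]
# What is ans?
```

s has length 8. The slice s[:6] selects indices [0, 1, 2, 3, 4, 5] (0->'i', 1->'n', 2->'d', 3->'e', 4->'x', 5->'i'), giving 'indexi'.

'indexi'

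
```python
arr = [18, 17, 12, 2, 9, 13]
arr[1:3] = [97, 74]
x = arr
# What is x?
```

arr starts as [18, 17, 12, 2, 9, 13] (length 6). The slice arr[1:3] covers indices [1, 2] with values [17, 12]. Replacing that slice with [97, 74] (same length) produces [18, 97, 74, 2, 9, 13].

[18, 97, 74, 2, 9, 13]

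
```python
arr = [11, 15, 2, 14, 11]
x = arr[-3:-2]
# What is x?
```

arr has length 5. The slice arr[-3:-2] selects indices [2] (2->2), giving [2].

[2]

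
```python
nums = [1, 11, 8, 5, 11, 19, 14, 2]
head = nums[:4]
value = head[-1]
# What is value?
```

nums has length 8. The slice nums[:4] selects indices [0, 1, 2, 3] (0->1, 1->11, 2->8, 3->5), giving [1, 11, 8, 5]. So head = [1, 11, 8, 5]. Then head[-1] = 5.

5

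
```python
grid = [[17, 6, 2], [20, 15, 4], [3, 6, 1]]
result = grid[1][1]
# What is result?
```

grid[1] = [20, 15, 4]. Taking column 1 of that row yields 15.

15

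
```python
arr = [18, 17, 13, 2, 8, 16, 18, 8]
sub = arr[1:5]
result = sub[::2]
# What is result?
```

arr has length 8. The slice arr[1:5] selects indices [1, 2, 3, 4] (1->17, 2->13, 3->2, 4->8), giving [17, 13, 2, 8]. So sub = [17, 13, 2, 8]. sub has length 4. The slice sub[::2] selects indices [0, 2] (0->17, 2->2), giving [17, 2].

[17, 2]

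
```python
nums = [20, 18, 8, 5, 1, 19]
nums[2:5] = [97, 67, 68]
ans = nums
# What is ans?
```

nums starts as [20, 18, 8, 5, 1, 19] (length 6). The slice nums[2:5] covers indices [2, 3, 4] with values [8, 5, 1]. Replacing that slice with [97, 67, 68] (same length) produces [20, 18, 97, 67, 68, 19].

[20, 18, 97, 67, 68, 19]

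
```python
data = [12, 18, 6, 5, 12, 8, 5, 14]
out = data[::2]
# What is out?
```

data has length 8. The slice data[::2] selects indices [0, 2, 4, 6] (0->12, 2->6, 4->12, 6->5), giving [12, 6, 12, 5].

[12, 6, 12, 5]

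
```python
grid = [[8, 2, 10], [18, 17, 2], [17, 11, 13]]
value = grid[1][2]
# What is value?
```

grid[1] = [18, 17, 2]. Taking column 2 of that row yields 2.

2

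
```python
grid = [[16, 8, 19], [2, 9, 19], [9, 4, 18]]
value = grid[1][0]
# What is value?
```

grid[1] = [2, 9, 19]. Taking column 0 of that row yields 2.

2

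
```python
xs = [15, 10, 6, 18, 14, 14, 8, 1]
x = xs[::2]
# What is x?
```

xs has length 8. The slice xs[::2] selects indices [0, 2, 4, 6] (0->15, 2->6, 4->14, 6->8), giving [15, 6, 14, 8].

[15, 6, 14, 8]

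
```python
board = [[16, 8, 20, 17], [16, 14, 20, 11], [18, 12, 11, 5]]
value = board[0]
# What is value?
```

board has 3 rows. Row 0 is [16, 8, 20, 17].

[16, 8, 20, 17]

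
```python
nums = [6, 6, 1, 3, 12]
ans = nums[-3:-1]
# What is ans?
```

nums has length 5. The slice nums[-3:-1] selects indices [2, 3] (2->1, 3->3), giving [1, 3].

[1, 3]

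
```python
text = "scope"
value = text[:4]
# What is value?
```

text has length 5. The slice text[:4] selects indices [0, 1, 2, 3] (0->'s', 1->'c', 2->'o', 3->'p'), giving 'scop'.

'scop'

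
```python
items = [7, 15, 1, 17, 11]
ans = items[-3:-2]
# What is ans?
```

items has length 5. The slice items[-3:-2] selects indices [2] (2->1), giving [1].

[1]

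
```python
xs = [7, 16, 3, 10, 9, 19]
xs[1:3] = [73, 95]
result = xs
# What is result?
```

xs starts as [7, 16, 3, 10, 9, 19] (length 6). The slice xs[1:3] covers indices [1, 2] with values [16, 3]. Replacing that slice with [73, 95] (same length) produces [7, 73, 95, 10, 9, 19].

[7, 73, 95, 10, 9, 19]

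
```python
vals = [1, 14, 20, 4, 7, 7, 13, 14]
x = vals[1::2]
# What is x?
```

vals has length 8. The slice vals[1::2] selects indices [1, 3, 5, 7] (1->14, 3->4, 5->7, 7->14), giving [14, 4, 7, 14].

[14, 4, 7, 14]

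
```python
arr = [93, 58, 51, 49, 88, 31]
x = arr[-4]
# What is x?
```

arr has length 6. Negative index -4 maps to positive index 6 + (-4) = 2. arr[2] = 51.

51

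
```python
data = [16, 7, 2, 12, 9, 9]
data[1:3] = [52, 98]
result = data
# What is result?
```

data starts as [16, 7, 2, 12, 9, 9] (length 6). The slice data[1:3] covers indices [1, 2] with values [7, 2]. Replacing that slice with [52, 98] (same length) produces [16, 52, 98, 12, 9, 9].

[16, 52, 98, 12, 9, 9]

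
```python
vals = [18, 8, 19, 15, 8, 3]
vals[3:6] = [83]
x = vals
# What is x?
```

vals starts as [18, 8, 19, 15, 8, 3] (length 6). The slice vals[3:6] covers indices [3, 4, 5] with values [15, 8, 3]. Replacing that slice with [83] (different length) produces [18, 8, 19, 83].

[18, 8, 19, 83]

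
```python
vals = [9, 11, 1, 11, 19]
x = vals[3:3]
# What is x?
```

vals has length 5. The slice vals[3:3] resolves to an empty index range, so the result is [].

[]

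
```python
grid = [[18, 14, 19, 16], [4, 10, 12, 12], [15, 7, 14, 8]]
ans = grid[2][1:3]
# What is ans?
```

grid[2] = [15, 7, 14, 8]. grid[2] has length 4. The slice grid[2][1:3] selects indices [1, 2] (1->7, 2->14), giving [7, 14].

[7, 14]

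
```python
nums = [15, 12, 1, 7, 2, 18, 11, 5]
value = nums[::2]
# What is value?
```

nums has length 8. The slice nums[::2] selects indices [0, 2, 4, 6] (0->15, 2->1, 4->2, 6->11), giving [15, 1, 2, 11].

[15, 1, 2, 11]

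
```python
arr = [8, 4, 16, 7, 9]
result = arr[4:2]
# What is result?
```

arr has length 5. The slice arr[4:2] resolves to an empty index range, so the result is [].

[]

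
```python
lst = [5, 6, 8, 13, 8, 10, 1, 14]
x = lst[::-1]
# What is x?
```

lst has length 8. The slice lst[::-1] selects indices [7, 6, 5, 4, 3, 2, 1, 0] (7->14, 6->1, 5->10, 4->8, 3->13, 2->8, 1->6, 0->5), giving [14, 1, 10, 8, 13, 8, 6, 5].

[14, 1, 10, 8, 13, 8, 6, 5]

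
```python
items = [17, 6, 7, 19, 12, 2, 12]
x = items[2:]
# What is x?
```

items has length 7. The slice items[2:] selects indices [2, 3, 4, 5, 6] (2->7, 3->19, 4->12, 5->2, 6->12), giving [7, 19, 12, 2, 12].

[7, 19, 12, 2, 12]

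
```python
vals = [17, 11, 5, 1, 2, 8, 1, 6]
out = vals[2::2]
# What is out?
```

vals has length 8. The slice vals[2::2] selects indices [2, 4, 6] (2->5, 4->2, 6->1), giving [5, 2, 1].

[5, 2, 1]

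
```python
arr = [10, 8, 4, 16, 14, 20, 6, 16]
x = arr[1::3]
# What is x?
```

arr has length 8. The slice arr[1::3] selects indices [1, 4, 7] (1->8, 4->14, 7->16), giving [8, 14, 16].

[8, 14, 16]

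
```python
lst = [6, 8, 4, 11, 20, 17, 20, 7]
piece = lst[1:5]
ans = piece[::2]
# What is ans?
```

lst has length 8. The slice lst[1:5] selects indices [1, 2, 3, 4] (1->8, 2->4, 3->11, 4->20), giving [8, 4, 11, 20]. So piece = [8, 4, 11, 20]. piece has length 4. The slice piece[::2] selects indices [0, 2] (0->8, 2->11), giving [8, 11].

[8, 11]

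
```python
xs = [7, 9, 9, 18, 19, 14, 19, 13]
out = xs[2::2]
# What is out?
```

xs has length 8. The slice xs[2::2] selects indices [2, 4, 6] (2->9, 4->19, 6->19), giving [9, 19, 19].

[9, 19, 19]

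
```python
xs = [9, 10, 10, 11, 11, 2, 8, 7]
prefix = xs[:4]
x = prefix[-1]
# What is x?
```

xs has length 8. The slice xs[:4] selects indices [0, 1, 2, 3] (0->9, 1->10, 2->10, 3->11), giving [9, 10, 10, 11]. So prefix = [9, 10, 10, 11]. Then prefix[-1] = 11.

11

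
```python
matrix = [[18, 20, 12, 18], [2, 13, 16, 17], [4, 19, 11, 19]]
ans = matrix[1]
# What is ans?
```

matrix has 3 rows. Row 1 is [2, 13, 16, 17].

[2, 13, 16, 17]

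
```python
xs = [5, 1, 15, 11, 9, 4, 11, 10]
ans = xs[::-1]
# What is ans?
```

xs has length 8. The slice xs[::-1] selects indices [7, 6, 5, 4, 3, 2, 1, 0] (7->10, 6->11, 5->4, 4->9, 3->11, 2->15, 1->1, 0->5), giving [10, 11, 4, 9, 11, 15, 1, 5].

[10, 11, 4, 9, 11, 15, 1, 5]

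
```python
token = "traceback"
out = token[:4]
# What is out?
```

token has length 9. The slice token[:4] selects indices [0, 1, 2, 3] (0->'t', 1->'r', 2->'a', 3->'c'), giving 'trac'.

'trac'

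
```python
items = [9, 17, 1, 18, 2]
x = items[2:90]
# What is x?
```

items has length 5. The slice items[2:90] selects indices [2, 3, 4] (2->1, 3->18, 4->2), giving [1, 18, 2].

[1, 18, 2]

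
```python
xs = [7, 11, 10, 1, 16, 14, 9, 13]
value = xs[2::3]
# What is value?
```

xs has length 8. The slice xs[2::3] selects indices [2, 5] (2->10, 5->14), giving [10, 14].

[10, 14]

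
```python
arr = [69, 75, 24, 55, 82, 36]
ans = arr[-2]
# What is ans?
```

arr has length 6. Negative index -2 maps to positive index 6 + (-2) = 4. arr[4] = 82.

82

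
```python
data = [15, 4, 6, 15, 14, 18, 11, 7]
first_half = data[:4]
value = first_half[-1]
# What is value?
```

data has length 8. The slice data[:4] selects indices [0, 1, 2, 3] (0->15, 1->4, 2->6, 3->15), giving [15, 4, 6, 15]. So first_half = [15, 4, 6, 15]. Then first_half[-1] = 15.

15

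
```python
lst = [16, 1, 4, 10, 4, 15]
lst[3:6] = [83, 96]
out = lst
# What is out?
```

lst starts as [16, 1, 4, 10, 4, 15] (length 6). The slice lst[3:6] covers indices [3, 4, 5] with values [10, 4, 15]. Replacing that slice with [83, 96] (different length) produces [16, 1, 4, 83, 96].

[16, 1, 4, 83, 96]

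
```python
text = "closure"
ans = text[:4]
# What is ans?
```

text has length 7. The slice text[:4] selects indices [0, 1, 2, 3] (0->'c', 1->'l', 2->'o', 3->'s'), giving 'clos'.

'clos'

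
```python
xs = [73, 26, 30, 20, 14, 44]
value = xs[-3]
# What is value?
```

xs has length 6. Negative index -3 maps to positive index 6 + (-3) = 3. xs[3] = 20.

20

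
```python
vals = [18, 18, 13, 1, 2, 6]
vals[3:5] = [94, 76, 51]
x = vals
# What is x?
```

vals starts as [18, 18, 13, 1, 2, 6] (length 6). The slice vals[3:5] covers indices [3, 4] with values [1, 2]. Replacing that slice with [94, 76, 51] (different length) produces [18, 18, 13, 94, 76, 51, 6].

[18, 18, 13, 94, 76, 51, 6]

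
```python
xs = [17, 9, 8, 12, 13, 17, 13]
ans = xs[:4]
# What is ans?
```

xs has length 7. The slice xs[:4] selects indices [0, 1, 2, 3] (0->17, 1->9, 2->8, 3->12), giving [17, 9, 8, 12].

[17, 9, 8, 12]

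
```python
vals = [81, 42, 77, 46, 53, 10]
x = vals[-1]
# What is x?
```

vals has length 6. Negative index -1 maps to positive index 6 + (-1) = 5. vals[5] = 10.

10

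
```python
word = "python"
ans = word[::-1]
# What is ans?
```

word has length 6. The slice word[::-1] selects indices [5, 4, 3, 2, 1, 0] (5->'n', 4->'o', 3->'h', 2->'t', 1->'y', 0->'p'), giving 'nohtyp'.

'nohtyp'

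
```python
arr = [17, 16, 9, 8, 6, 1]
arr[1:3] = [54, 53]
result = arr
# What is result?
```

arr starts as [17, 16, 9, 8, 6, 1] (length 6). The slice arr[1:3] covers indices [1, 2] with values [16, 9]. Replacing that slice with [54, 53] (same length) produces [17, 54, 53, 8, 6, 1].

[17, 54, 53, 8, 6, 1]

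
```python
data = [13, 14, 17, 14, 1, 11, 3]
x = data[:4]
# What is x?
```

data has length 7. The slice data[:4] selects indices [0, 1, 2, 3] (0->13, 1->14, 2->17, 3->14), giving [13, 14, 17, 14].

[13, 14, 17, 14]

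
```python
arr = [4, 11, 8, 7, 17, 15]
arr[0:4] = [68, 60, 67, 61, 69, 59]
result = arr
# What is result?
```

arr starts as [4, 11, 8, 7, 17, 15] (length 6). The slice arr[0:4] covers indices [0, 1, 2, 3] with values [4, 11, 8, 7]. Replacing that slice with [68, 60, 67, 61, 69, 59] (different length) produces [68, 60, 67, 61, 69, 59, 17, 15].

[68, 60, 67, 61, 69, 59, 17, 15]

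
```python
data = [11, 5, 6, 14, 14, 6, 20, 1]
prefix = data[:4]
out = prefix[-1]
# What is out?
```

data has length 8. The slice data[:4] selects indices [0, 1, 2, 3] (0->11, 1->5, 2->6, 3->14), giving [11, 5, 6, 14]. So prefix = [11, 5, 6, 14]. Then prefix[-1] = 14.

14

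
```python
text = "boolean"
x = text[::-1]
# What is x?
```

text has length 7. The slice text[::-1] selects indices [6, 5, 4, 3, 2, 1, 0] (6->'n', 5->'a', 4->'e', 3->'l', 2->'o', 1->'o', 0->'b'), giving 'naeloob'.

'naeloob'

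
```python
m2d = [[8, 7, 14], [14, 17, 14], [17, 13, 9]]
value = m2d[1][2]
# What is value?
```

m2d[1] = [14, 17, 14]. Taking column 2 of that row yields 14.

14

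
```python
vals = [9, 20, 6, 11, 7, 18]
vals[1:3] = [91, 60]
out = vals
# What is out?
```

vals starts as [9, 20, 6, 11, 7, 18] (length 6). The slice vals[1:3] covers indices [1, 2] with values [20, 6]. Replacing that slice with [91, 60] (same length) produces [9, 91, 60, 11, 7, 18].

[9, 91, 60, 11, 7, 18]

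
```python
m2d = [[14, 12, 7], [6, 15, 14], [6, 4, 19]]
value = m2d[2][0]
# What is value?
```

m2d[2] = [6, 4, 19]. Taking column 0 of that row yields 6.

6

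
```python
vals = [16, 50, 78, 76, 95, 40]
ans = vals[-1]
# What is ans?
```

vals has length 6. Negative index -1 maps to positive index 6 + (-1) = 5. vals[5] = 40.

40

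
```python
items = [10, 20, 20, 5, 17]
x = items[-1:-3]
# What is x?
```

items has length 5. The slice items[-1:-3] resolves to an empty index range, so the result is [].

[]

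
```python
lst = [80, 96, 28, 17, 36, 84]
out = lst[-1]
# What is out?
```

lst has length 6. Negative index -1 maps to positive index 6 + (-1) = 5. lst[5] = 84.

84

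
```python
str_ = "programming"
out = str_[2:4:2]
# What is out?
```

str_ has length 11. The slice str_[2:4:2] selects indices [2] (2->'o'), giving 'o'.

'o'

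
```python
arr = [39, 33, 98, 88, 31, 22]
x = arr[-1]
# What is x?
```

arr has length 6. Negative index -1 maps to positive index 6 + (-1) = 5. arr[5] = 22.

22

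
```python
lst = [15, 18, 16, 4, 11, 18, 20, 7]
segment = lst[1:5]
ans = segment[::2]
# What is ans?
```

lst has length 8. The slice lst[1:5] selects indices [1, 2, 3, 4] (1->18, 2->16, 3->4, 4->11), giving [18, 16, 4, 11]. So segment = [18, 16, 4, 11]. segment has length 4. The slice segment[::2] selects indices [0, 2] (0->18, 2->4), giving [18, 4].

[18, 4]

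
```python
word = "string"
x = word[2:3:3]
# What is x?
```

word has length 6. The slice word[2:3:3] selects indices [2] (2->'r'), giving 'r'.

'r'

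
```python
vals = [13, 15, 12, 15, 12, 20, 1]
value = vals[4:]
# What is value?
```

vals has length 7. The slice vals[4:] selects indices [4, 5, 6] (4->12, 5->20, 6->1), giving [12, 20, 1].

[12, 20, 1]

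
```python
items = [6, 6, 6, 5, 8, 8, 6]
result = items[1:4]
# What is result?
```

items has length 7. The slice items[1:4] selects indices [1, 2, 3] (1->6, 2->6, 3->5), giving [6, 6, 5].

[6, 6, 5]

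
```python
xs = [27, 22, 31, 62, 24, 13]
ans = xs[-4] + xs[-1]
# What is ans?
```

xs has length 6. Negative index -4 maps to positive index 6 + (-4) = 2. xs[2] = 31.
xs has length 6. Negative index -1 maps to positive index 6 + (-1) = 5. xs[5] = 13.
Sum: 31 + 13 = 44.

44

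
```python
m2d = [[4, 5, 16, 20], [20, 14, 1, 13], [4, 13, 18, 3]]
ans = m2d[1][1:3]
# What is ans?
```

m2d[1] = [20, 14, 1, 13]. m2d[1] has length 4. The slice m2d[1][1:3] selects indices [1, 2] (1->14, 2->1), giving [14, 1].

[14, 1]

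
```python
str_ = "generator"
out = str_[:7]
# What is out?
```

str_ has length 9. The slice str_[:7] selects indices [0, 1, 2, 3, 4, 5, 6] (0->'g', 1->'e', 2->'n', 3->'e', 4->'r', 5->'a', 6->'t'), giving 'generat'.

'generat'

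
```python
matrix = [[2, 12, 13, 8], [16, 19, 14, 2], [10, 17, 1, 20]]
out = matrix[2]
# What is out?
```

matrix has 3 rows. Row 2 is [10, 17, 1, 20].

[10, 17, 1, 20]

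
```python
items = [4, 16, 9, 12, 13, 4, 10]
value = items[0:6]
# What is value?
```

items has length 7. The slice items[0:6] selects indices [0, 1, 2, 3, 4, 5] (0->4, 1->16, 2->9, 3->12, 4->13, 5->4), giving [4, 16, 9, 12, 13, 4].

[4, 16, 9, 12, 13, 4]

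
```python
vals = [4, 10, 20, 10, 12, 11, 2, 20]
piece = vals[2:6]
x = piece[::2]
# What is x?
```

vals has length 8. The slice vals[2:6] selects indices [2, 3, 4, 5] (2->20, 3->10, 4->12, 5->11), giving [20, 10, 12, 11]. So piece = [20, 10, 12, 11]. piece has length 4. The slice piece[::2] selects indices [0, 2] (0->20, 2->12), giving [20, 12].

[20, 12]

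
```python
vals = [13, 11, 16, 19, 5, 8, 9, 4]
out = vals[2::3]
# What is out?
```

vals has length 8. The slice vals[2::3] selects indices [2, 5] (2->16, 5->8), giving [16, 8].

[16, 8]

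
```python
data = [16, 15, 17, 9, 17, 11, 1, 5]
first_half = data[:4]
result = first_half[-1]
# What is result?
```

data has length 8. The slice data[:4] selects indices [0, 1, 2, 3] (0->16, 1->15, 2->17, 3->9), giving [16, 15, 17, 9]. So first_half = [16, 15, 17, 9]. Then first_half[-1] = 9.

9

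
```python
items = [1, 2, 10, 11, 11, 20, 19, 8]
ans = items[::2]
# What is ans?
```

items has length 8. The slice items[::2] selects indices [0, 2, 4, 6] (0->1, 2->10, 4->11, 6->19), giving [1, 10, 11, 19].

[1, 10, 11, 19]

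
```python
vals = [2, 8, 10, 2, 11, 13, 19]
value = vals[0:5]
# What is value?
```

vals has length 7. The slice vals[0:5] selects indices [0, 1, 2, 3, 4] (0->2, 1->8, 2->10, 3->2, 4->11), giving [2, 8, 10, 2, 11].

[2, 8, 10, 2, 11]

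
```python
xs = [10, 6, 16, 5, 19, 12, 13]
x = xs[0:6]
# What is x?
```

xs has length 7. The slice xs[0:6] selects indices [0, 1, 2, 3, 4, 5] (0->10, 1->6, 2->16, 3->5, 4->19, 5->12), giving [10, 6, 16, 5, 19, 12].

[10, 6, 16, 5, 19, 12]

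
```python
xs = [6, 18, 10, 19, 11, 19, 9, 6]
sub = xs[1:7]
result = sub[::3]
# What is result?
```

xs has length 8. The slice xs[1:7] selects indices [1, 2, 3, 4, 5, 6] (1->18, 2->10, 3->19, 4->11, 5->19, 6->9), giving [18, 10, 19, 11, 19, 9]. So sub = [18, 10, 19, 11, 19, 9]. sub has length 6. The slice sub[::3] selects indices [0, 3] (0->18, 3->11), giving [18, 11].

[18, 11]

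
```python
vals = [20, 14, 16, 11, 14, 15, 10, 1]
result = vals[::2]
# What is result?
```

vals has length 8. The slice vals[::2] selects indices [0, 2, 4, 6] (0->20, 2->16, 4->14, 6->10), giving [20, 16, 14, 10].

[20, 16, 14, 10]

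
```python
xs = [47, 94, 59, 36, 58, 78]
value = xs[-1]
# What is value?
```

xs has length 6. Negative index -1 maps to positive index 6 + (-1) = 5. xs[5] = 78.

78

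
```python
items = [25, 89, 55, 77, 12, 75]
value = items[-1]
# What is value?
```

items has length 6. Negative index -1 maps to positive index 6 + (-1) = 5. items[5] = 75.

75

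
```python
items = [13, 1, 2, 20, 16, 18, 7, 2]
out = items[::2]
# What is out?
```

items has length 8. The slice items[::2] selects indices [0, 2, 4, 6] (0->13, 2->2, 4->16, 6->7), giving [13, 2, 16, 7].

[13, 2, 16, 7]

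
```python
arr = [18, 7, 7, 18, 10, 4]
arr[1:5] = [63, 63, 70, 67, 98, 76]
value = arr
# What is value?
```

arr starts as [18, 7, 7, 18, 10, 4] (length 6). The slice arr[1:5] covers indices [1, 2, 3, 4] with values [7, 7, 18, 10]. Replacing that slice with [63, 63, 70, 67, 98, 76] (different length) produces [18, 63, 63, 70, 67, 98, 76, 4].

[18, 63, 63, 70, 67, 98, 76, 4]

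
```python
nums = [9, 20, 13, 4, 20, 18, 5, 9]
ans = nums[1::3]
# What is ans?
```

nums has length 8. The slice nums[1::3] selects indices [1, 4, 7] (1->20, 4->20, 7->9), giving [20, 20, 9].

[20, 20, 9]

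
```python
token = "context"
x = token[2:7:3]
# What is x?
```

token has length 7. The slice token[2:7:3] selects indices [2, 5] (2->'n', 5->'x'), giving 'nx'.

'nx'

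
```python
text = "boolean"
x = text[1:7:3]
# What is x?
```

text has length 7. The slice text[1:7:3] selects indices [1, 4] (1->'o', 4->'e'), giving 'oe'.

'oe'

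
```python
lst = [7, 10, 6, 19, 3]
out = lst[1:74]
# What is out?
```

lst has length 5. The slice lst[1:74] selects indices [1, 2, 3, 4] (1->10, 2->6, 3->19, 4->3), giving [10, 6, 19, 3].

[10, 6, 19, 3]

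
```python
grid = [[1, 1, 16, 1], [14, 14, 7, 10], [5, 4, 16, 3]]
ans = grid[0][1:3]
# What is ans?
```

grid[0] = [1, 1, 16, 1]. grid[0] has length 4. The slice grid[0][1:3] selects indices [1, 2] (1->1, 2->16), giving [1, 16].

[1, 16]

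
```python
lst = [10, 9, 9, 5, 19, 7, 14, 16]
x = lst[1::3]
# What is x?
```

lst has length 8. The slice lst[1::3] selects indices [1, 4, 7] (1->9, 4->19, 7->16), giving [9, 19, 16].

[9, 19, 16]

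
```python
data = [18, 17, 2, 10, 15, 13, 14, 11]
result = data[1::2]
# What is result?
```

data has length 8. The slice data[1::2] selects indices [1, 3, 5, 7] (1->17, 3->10, 5->13, 7->11), giving [17, 10, 13, 11].

[17, 10, 13, 11]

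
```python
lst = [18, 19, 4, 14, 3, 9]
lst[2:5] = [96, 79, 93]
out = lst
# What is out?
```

lst starts as [18, 19, 4, 14, 3, 9] (length 6). The slice lst[2:5] covers indices [2, 3, 4] with values [4, 14, 3]. Replacing that slice with [96, 79, 93] (same length) produces [18, 19, 96, 79, 93, 9].

[18, 19, 96, 79, 93, 9]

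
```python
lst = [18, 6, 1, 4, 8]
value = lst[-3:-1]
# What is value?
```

lst has length 5. The slice lst[-3:-1] selects indices [2, 3] (2->1, 3->4), giving [1, 4].

[1, 4]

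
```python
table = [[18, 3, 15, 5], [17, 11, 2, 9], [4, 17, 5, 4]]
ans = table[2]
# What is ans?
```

table has 3 rows. Row 2 is [4, 17, 5, 4].

[4, 17, 5, 4]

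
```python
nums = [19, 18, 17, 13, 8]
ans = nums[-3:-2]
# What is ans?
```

nums has length 5. The slice nums[-3:-2] selects indices [2] (2->17), giving [17].

[17]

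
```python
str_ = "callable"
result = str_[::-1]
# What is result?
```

str_ has length 8. The slice str_[::-1] selects indices [7, 6, 5, 4, 3, 2, 1, 0] (7->'e', 6->'l', 5->'b', 4->'a', 3->'l', 2->'l', 1->'a', 0->'c'), giving 'elballac'.

'elballac'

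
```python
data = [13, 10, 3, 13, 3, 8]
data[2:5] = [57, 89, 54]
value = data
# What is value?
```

data starts as [13, 10, 3, 13, 3, 8] (length 6). The slice data[2:5] covers indices [2, 3, 4] with values [3, 13, 3]. Replacing that slice with [57, 89, 54] (same length) produces [13, 10, 57, 89, 54, 8].

[13, 10, 57, 89, 54, 8]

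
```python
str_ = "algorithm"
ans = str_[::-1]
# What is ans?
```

str_ has length 9. The slice str_[::-1] selects indices [8, 7, 6, 5, 4, 3, 2, 1, 0] (8->'m', 7->'h', 6->'t', 5->'i', 4->'r', 3->'o', 2->'g', 1->'l', 0->'a'), giving 'mhtirogla'.

'mhtirogla'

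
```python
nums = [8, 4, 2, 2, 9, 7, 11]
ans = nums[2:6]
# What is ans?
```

nums has length 7. The slice nums[2:6] selects indices [2, 3, 4, 5] (2->2, 3->2, 4->9, 5->7), giving [2, 2, 9, 7].

[2, 2, 9, 7]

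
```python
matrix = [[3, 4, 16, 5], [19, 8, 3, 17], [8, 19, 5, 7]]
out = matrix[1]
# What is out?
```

matrix has 3 rows. Row 1 is [19, 8, 3, 17].

[19, 8, 3, 17]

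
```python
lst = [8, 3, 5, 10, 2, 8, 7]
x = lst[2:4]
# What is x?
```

lst has length 7. The slice lst[2:4] selects indices [2, 3] (2->5, 3->10), giving [5, 10].

[5, 10]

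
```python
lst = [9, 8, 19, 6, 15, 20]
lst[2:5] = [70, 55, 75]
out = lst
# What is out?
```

lst starts as [9, 8, 19, 6, 15, 20] (length 6). The slice lst[2:5] covers indices [2, 3, 4] with values [19, 6, 15]. Replacing that slice with [70, 55, 75] (same length) produces [9, 8, 70, 55, 75, 20].

[9, 8, 70, 55, 75, 20]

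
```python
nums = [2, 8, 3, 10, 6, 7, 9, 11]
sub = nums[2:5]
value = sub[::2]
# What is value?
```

nums has length 8. The slice nums[2:5] selects indices [2, 3, 4] (2->3, 3->10, 4->6), giving [3, 10, 6]. So sub = [3, 10, 6]. sub has length 3. The slice sub[::2] selects indices [0, 2] (0->3, 2->6), giving [3, 6].

[3, 6]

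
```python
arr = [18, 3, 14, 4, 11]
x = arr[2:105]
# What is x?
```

arr has length 5. The slice arr[2:105] selects indices [2, 3, 4] (2->14, 3->4, 4->11), giving [14, 4, 11].

[14, 4, 11]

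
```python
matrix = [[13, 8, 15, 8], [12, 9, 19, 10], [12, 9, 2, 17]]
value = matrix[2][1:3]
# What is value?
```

matrix[2] = [12, 9, 2, 17]. matrix[2] has length 4. The slice matrix[2][1:3] selects indices [1, 2] (1->9, 2->2), giving [9, 2].

[9, 2]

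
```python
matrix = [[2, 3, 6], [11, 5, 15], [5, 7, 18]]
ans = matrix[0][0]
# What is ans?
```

matrix[0] = [2, 3, 6]. Taking column 0 of that row yields 2.

2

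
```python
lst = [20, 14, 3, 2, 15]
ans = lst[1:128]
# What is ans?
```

lst has length 5. The slice lst[1:128] selects indices [1, 2, 3, 4] (1->14, 2->3, 3->2, 4->15), giving [14, 3, 2, 15].

[14, 3, 2, 15]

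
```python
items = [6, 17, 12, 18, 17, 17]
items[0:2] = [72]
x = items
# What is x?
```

items starts as [6, 17, 12, 18, 17, 17] (length 6). The slice items[0:2] covers indices [0, 1] with values [6, 17]. Replacing that slice with [72] (different length) produces [72, 12, 18, 17, 17].

[72, 12, 18, 17, 17]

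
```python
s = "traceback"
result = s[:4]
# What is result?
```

s has length 9. The slice s[:4] selects indices [0, 1, 2, 3] (0->'t', 1->'r', 2->'a', 3->'c'), giving 'trac'.

'trac'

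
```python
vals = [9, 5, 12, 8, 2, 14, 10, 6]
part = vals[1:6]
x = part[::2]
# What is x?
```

vals has length 8. The slice vals[1:6] selects indices [1, 2, 3, 4, 5] (1->5, 2->12, 3->8, 4->2, 5->14), giving [5, 12, 8, 2, 14]. So part = [5, 12, 8, 2, 14]. part has length 5. The slice part[::2] selects indices [0, 2, 4] (0->5, 2->8, 4->14), giving [5, 8, 14].

[5, 8, 14]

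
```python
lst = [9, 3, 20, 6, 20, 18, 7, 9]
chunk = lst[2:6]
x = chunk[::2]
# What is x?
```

lst has length 8. The slice lst[2:6] selects indices [2, 3, 4, 5] (2->20, 3->6, 4->20, 5->18), giving [20, 6, 20, 18]. So chunk = [20, 6, 20, 18]. chunk has length 4. The slice chunk[::2] selects indices [0, 2] (0->20, 2->20), giving [20, 20].

[20, 20]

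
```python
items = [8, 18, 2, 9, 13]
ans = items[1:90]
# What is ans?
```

items has length 5. The slice items[1:90] selects indices [1, 2, 3, 4] (1->18, 2->2, 3->9, 4->13), giving [18, 2, 9, 13].

[18, 2, 9, 13]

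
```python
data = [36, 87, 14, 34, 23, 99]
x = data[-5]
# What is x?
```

data has length 6. Negative index -5 maps to positive index 6 + (-5) = 1. data[1] = 87.

87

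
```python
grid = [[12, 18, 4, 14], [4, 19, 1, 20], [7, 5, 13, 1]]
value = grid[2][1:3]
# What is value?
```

grid[2] = [7, 5, 13, 1]. grid[2] has length 4. The slice grid[2][1:3] selects indices [1, 2] (1->5, 2->13), giving [5, 13].

[5, 13]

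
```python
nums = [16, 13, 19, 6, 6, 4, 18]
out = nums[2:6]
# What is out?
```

nums has length 7. The slice nums[2:6] selects indices [2, 3, 4, 5] (2->19, 3->6, 4->6, 5->4), giving [19, 6, 6, 4].

[19, 6, 6, 4]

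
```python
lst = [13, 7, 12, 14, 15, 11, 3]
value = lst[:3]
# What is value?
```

lst has length 7. The slice lst[:3] selects indices [0, 1, 2] (0->13, 1->7, 2->12), giving [13, 7, 12].

[13, 7, 12]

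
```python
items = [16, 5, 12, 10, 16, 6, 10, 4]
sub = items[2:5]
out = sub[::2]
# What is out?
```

items has length 8. The slice items[2:5] selects indices [2, 3, 4] (2->12, 3->10, 4->16), giving [12, 10, 16]. So sub = [12, 10, 16]. sub has length 3. The slice sub[::2] selects indices [0, 2] (0->12, 2->16), giving [12, 16].

[12, 16]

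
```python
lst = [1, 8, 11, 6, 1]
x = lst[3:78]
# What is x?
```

lst has length 5. The slice lst[3:78] selects indices [3, 4] (3->6, 4->1), giving [6, 1].

[6, 1]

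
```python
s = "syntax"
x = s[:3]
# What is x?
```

s has length 6. The slice s[:3] selects indices [0, 1, 2] (0->'s', 1->'y', 2->'n'), giving 'syn'.

'syn'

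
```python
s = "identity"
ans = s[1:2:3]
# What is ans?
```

s has length 8. The slice s[1:2:3] selects indices [1] (1->'d'), giving 'd'.

'd'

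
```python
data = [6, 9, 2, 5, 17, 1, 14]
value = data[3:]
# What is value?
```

data has length 7. The slice data[3:] selects indices [3, 4, 5, 6] (3->5, 4->17, 5->1, 6->14), giving [5, 17, 1, 14].

[5, 17, 1, 14]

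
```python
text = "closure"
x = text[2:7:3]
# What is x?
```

text has length 7. The slice text[2:7:3] selects indices [2, 5] (2->'o', 5->'r'), giving 'or'.

'or'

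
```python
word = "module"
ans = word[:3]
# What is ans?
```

word has length 6. The slice word[:3] selects indices [0, 1, 2] (0->'m', 1->'o', 2->'d'), giving 'mod'.

'mod'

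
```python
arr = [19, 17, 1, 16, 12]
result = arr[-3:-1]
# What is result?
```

arr has length 5. The slice arr[-3:-1] selects indices [2, 3] (2->1, 3->16), giving [1, 16].

[1, 16]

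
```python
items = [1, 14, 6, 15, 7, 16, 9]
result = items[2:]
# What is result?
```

items has length 7. The slice items[2:] selects indices [2, 3, 4, 5, 6] (2->6, 3->15, 4->7, 5->16, 6->9), giving [6, 15, 7, 16, 9].

[6, 15, 7, 16, 9]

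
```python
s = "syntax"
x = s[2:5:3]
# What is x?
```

s has length 6. The slice s[2:5:3] selects indices [2] (2->'n'), giving 'n'.

'n'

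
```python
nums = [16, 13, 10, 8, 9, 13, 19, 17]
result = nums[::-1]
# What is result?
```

nums has length 8. The slice nums[::-1] selects indices [7, 6, 5, 4, 3, 2, 1, 0] (7->17, 6->19, 5->13, 4->9, 3->8, 2->10, 1->13, 0->16), giving [17, 19, 13, 9, 8, 10, 13, 16].

[17, 19, 13, 9, 8, 10, 13, 16]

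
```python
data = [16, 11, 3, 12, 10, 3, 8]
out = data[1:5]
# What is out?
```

data has length 7. The slice data[1:5] selects indices [1, 2, 3, 4] (1->11, 2->3, 3->12, 4->10), giving [11, 3, 12, 10].

[11, 3, 12, 10]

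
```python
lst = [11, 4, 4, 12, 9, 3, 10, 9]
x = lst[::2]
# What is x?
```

lst has length 8. The slice lst[::2] selects indices [0, 2, 4, 6] (0->11, 2->4, 4->9, 6->10), giving [11, 4, 9, 10].

[11, 4, 9, 10]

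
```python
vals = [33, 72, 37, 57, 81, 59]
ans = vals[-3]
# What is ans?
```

vals has length 6. Negative index -3 maps to positive index 6 + (-3) = 3. vals[3] = 57.

57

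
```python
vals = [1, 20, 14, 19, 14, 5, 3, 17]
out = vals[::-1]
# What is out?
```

vals has length 8. The slice vals[::-1] selects indices [7, 6, 5, 4, 3, 2, 1, 0] (7->17, 6->3, 5->5, 4->14, 3->19, 2->14, 1->20, 0->1), giving [17, 3, 5, 14, 19, 14, 20, 1].

[17, 3, 5, 14, 19, 14, 20, 1]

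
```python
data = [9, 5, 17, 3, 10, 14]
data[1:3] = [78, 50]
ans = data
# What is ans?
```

data starts as [9, 5, 17, 3, 10, 14] (length 6). The slice data[1:3] covers indices [1, 2] with values [5, 17]. Replacing that slice with [78, 50] (same length) produces [9, 78, 50, 3, 10, 14].

[9, 78, 50, 3, 10, 14]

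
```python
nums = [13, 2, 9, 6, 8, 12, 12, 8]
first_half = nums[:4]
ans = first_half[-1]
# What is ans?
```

nums has length 8. The slice nums[:4] selects indices [0, 1, 2, 3] (0->13, 1->2, 2->9, 3->6), giving [13, 2, 9, 6]. So first_half = [13, 2, 9, 6]. Then first_half[-1] = 6.

6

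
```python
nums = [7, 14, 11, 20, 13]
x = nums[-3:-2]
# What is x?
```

nums has length 5. The slice nums[-3:-2] selects indices [2] (2->11), giving [11].

[11]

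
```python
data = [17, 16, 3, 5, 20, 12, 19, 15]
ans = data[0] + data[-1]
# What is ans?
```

data has length 8. data[0] = 17.
data has length 8. Negative index -1 maps to positive index 8 + (-1) = 7. data[7] = 15.
Sum: 17 + 15 = 32.

32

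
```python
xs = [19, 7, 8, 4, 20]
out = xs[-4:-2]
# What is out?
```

xs has length 5. The slice xs[-4:-2] selects indices [1, 2] (1->7, 2->8), giving [7, 8].

[7, 8]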